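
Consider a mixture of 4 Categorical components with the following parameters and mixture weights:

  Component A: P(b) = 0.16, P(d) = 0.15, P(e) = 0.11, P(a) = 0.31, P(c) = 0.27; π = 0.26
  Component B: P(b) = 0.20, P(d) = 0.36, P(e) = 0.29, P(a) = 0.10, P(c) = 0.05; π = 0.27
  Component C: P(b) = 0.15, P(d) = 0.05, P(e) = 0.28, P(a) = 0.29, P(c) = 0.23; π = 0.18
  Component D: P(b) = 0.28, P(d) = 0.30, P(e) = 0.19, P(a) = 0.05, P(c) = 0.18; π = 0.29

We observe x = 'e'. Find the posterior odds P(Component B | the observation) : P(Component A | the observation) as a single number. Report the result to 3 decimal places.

Posterior odds = (w_i f_i(x)) / (w_j f_j(x)); the normalising sum cancels.
Component likelihoods at x = 'e':
  f_A = P(e | comp) = 0.11
  f_B = P(e | comp) = 0.29
  f_C = P(e | comp) = 0.28
  f_D = P(e | comp) = 0.19
0.0783 / 0.0286 ≈ 2.738

2.738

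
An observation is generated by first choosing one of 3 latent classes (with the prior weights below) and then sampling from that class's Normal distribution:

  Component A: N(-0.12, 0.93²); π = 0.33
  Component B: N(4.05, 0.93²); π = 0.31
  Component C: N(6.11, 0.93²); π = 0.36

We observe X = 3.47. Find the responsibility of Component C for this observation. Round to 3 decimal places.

0.024

Apply Bayes' rule: the posterior for each component is proportional to its prior times its likelihood at x.
Component likelihoods at x = 3.47:
  f_A = 0.000249264
  f_B = 0.353157
  f_C = 0.00763125
Weight by the priors:
  w_A·f_A = 0.33 × 0.000249264 = 8.22571e-05
  w_B·f_B = 0.31 × 0.353157 = 0.109479
  w_C·f_C = 0.36 × 0.00763125 = 0.00274725
Normaliser: 8.22571e-05 + 0.109479 + 0.00274725 = 0.112308
P(Component C | 3.47) = 0.00274725 / 0.112308 ≈ 0.024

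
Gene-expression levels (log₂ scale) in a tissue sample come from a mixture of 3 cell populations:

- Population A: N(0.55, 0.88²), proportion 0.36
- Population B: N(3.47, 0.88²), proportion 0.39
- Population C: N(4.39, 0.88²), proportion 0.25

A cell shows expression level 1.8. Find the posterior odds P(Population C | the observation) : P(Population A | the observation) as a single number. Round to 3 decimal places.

The posterior odds equal the prior odds times the likelihood ratio: (π_i/π_j)·(f_i(x)/f_j(x)).
Normal densities:
  p_A = (1/(0.88·√(2π)))·exp(−(1.8−0.55)²/(2·0.88²)) = 0.453344·exp(-1.00885) = 0.165307
  p_B = (1/(0.88·√(2π)))·exp(−(1.8−3.47)²/(2·0.88²)) = 0.453344·exp(-1.80068) = 0.0748859
  p_C = (1/(0.88·√(2π)))·exp(−(1.8−4.39)²/(2·0.88²)) = 0.453344·exp(-4.33116) = 0.0059625
Posterior odds = (π_C·p_C) / (π_A·p_A) = (0.25·0.0059625) / (0.36·0.165307) = 0.00149063 / 0.0595105 ≈ 0.025

0.025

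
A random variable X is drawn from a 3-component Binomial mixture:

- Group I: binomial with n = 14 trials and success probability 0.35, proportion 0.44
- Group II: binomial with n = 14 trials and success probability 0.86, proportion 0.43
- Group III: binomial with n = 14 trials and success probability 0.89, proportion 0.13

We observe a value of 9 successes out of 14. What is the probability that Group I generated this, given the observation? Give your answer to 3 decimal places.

The responsibility of component k is P(Z=k) f_k(x) divided by Σ_j P(Z=j) f_j(x).
Evaluate each component's likelihood at the observed value:
  L_I = 0.0183081
  L_II = 0.0277071
  L_III = 0.0112963
Weight by the priors:
  P(Z=I)·L_I = 0.44 × 0.0183081 = 0.00805556
  P(Z=II)·L_II = 0.43 × 0.0277071 = 0.011914
  P(Z=III)·L_III = 0.13 × 0.0112963 = 0.00146852
Sum: 0.00805556 + 0.011914 + 0.00146852 = 0.0214381
Responsibility of Group I: 0.00805556 / 0.0214381 ≈ 0.376

0.376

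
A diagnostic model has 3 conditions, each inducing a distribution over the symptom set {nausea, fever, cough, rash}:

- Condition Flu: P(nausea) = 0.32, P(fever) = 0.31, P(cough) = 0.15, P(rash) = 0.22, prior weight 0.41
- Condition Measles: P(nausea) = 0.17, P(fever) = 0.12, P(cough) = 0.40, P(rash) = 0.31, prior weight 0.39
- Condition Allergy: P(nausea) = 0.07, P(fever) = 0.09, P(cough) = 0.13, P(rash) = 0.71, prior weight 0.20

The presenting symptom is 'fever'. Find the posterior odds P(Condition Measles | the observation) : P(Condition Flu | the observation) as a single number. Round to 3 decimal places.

The posterior odds equal the prior odds times the likelihood ratio: (π_i/π_j)·(f_i(x)/f_j(x)).
Evaluate each component's likelihood at the observed value:
  L_Flu = P(fever | comp) = 0.31
  L_Measles = P(fever | comp) = 0.12
  L_Allergy = P(fever | comp) = 0.09
Posterior odds = (π_Measles·L_Measles) / (π_Flu·L_Flu) = (0.39·0.12) / (0.41·0.31) = 0.0468 / 0.1271 ≈ 0.368

0.368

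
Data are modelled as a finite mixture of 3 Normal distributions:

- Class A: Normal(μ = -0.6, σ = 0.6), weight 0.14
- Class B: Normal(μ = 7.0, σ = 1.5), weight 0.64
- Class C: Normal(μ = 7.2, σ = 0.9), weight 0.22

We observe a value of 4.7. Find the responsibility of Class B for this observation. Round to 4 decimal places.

P(component k | x) = π_k·f_k(x) / marginal(x), where marginal(x) = Σ_j π_j·f_j(x).
Normal densities:
  p_A = 7.57255e-18
  p_B = 0.0820883
  p_C = 0.00935726
Prior × likelihood for each component:
  π_A·p_A = 0.14 × 7.57255e-18 = 1.06016e-18
  π_B·p_B = 0.64 × 0.0820883 = 0.0525365
  π_C·p_C = 0.22 × 0.00935726 = 0.0020586
Sum: 1.06016e-18 + 0.0525365 + 0.0020586 = 0.0545951
So the posterior for Class B is 0.0525365 / 0.0545951 ≈ 0.9623.

0.9623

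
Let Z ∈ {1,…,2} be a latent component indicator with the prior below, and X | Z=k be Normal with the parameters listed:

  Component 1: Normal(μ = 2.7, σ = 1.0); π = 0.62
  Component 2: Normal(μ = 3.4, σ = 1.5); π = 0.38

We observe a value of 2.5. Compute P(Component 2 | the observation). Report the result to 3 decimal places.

The responsibility of component k is w_k f_k(x) divided by Σ_j w_j f_j(x).
Evaluate each component's likelihood at the observed value:
  p_1 = (1/(1.0·√(2π)))·exp(−(2.5−2.7)²/(2·1.0²)) = 0.398942·exp(-0.02000) = 0.391043
  p_2 = (1/(1.5·√(2π)))·exp(−(2.5−3.4)²/(2·1.5²)) = 0.265962·exp(-0.18000) = 0.22215
Prior × likelihood for each component:
  w_1·p_1 = 0.62 × 0.391043 = 0.242446
  w_2·p_2 = 0.38 × 0.22215 = 0.0844169
Sum: 0.242446 + 0.0844169 = 0.326863
Responsibility of Component 2: 0.0844169 / 0.326863 ≈ 0.258

0.258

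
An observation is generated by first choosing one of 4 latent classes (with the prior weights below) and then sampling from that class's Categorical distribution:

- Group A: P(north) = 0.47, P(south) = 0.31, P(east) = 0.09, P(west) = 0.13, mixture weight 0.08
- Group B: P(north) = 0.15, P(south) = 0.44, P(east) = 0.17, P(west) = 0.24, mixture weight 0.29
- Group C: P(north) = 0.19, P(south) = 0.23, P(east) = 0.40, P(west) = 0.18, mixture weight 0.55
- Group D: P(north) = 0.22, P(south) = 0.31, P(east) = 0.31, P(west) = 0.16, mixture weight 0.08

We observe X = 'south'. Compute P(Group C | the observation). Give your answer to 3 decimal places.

Apply Bayes' rule: the posterior for each component is proportional to its prior times its likelihood at x.
Component likelihoods at x = 'south':
  p_A = P(south | comp) = 0.31
  p_B = P(south | comp) = 0.44
  p_C = P(south | comp) = 0.23
  p_D = P(south | comp) = 0.31
Unnormalised posteriors:
  P(Z=A)·p_A = 0.08 × 0.31 = 0.0248
  P(Z=B)·p_B = 0.29 × 0.44 = 0.1276
  P(Z=C)·p_C = 0.55 × 0.23 = 0.1265
  P(Z=D)·p_D = 0.08 × 0.31 = 0.0248
Normaliser: 0.0248 + 0.1276 + 0.1265 + 0.0248 = 0.3037
P(Group C | x) ≈ 0.417

0.417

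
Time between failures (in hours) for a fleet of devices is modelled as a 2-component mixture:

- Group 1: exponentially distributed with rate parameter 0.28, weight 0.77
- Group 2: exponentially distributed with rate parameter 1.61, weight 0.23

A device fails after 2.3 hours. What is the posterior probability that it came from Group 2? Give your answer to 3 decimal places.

0.075

Posterior ∝ prior × likelihood, so P(k | x) ∝ π_k f_k(x); normalise over all components.
Exponential densities:
  p_1 = 0.147052
  p_2 = 0.0396856
Weight by the priors:
  π_1·p_1 = 0.77 × 0.147052 = 0.11323
  π_2·p_2 = 0.23 × 0.0396856 = 0.0091277
Marginal: 0.11323 + 0.0091277 = 0.122358
P(Group 2 | the observation) = 0.0091277 / 0.122358 ≈ 0.075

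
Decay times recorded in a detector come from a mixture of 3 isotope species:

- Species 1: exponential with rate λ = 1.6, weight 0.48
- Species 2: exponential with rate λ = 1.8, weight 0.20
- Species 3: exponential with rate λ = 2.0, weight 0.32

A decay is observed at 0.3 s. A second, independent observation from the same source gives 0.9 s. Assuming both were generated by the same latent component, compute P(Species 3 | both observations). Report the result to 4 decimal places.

0.3130

Apply Bayes' rule: the posterior for each component is proportional to its prior times its likelihood at x.
Since both observations come from the same component, the likelihood for component k is f_k(x₁)·f_k(x₂).
  L_1 = [1.6·e^(−1.6·0.3) = 1.6·e^(−0.4800) = 0.990053] × [0.379084] = 0.375314
  L_2 = [1.8·e^(−1.8·0.3) = 1.8·e^(−0.5400) = 1.04895] × [0.356218] = 0.373653
  L_3 = [2.0·e^(−2.0·0.3) = 2.0·e^(−0.6000) = 1.09762] × [0.330598] = 0.362872
Multiply by the mixture weights:
  P(Z=1)·L_1 = 0.48 × 0.375314 = 0.180151
  P(Z=2)·L_2 = 0.20 × 0.373653 = 0.0747307
  P(Z=3)·L_3 = 0.32 × 0.362872 = 0.116119
Sum: 0.180151 + 0.0747307 + 0.116119 = 0.371
P(Species 3 | x₁,x₂) = 0.116119 / 0.371 ≈ 0.3130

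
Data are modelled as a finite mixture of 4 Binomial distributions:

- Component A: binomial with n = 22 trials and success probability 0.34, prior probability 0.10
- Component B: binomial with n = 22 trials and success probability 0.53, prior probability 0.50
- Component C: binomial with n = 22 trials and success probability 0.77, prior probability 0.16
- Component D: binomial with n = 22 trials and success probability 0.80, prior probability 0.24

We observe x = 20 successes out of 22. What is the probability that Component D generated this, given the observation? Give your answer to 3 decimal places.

0.707

Apply Bayes' rule: the posterior for each component is proportional to its prior times its likelihood at x.
Binomial probabilities:
  p_A = C(22,20)·0.34^20·0.66^2 = 231·4.26166e-10·0.4356 = 4.28823e-08
  p_B = C(22,20)·0.53^20·0.47^2 = 231·3.05856e-06·0.2209 = 0.000156072
  p_C = C(22,20)·0.77^20·0.23^2 = 231·0.00536802·0.0529 = 0.0655967
  p_D = C(22,20)·0.80^20·0.20^2 = 231·0.0115292·0.04 = 0.10653
Unnormalised posteriors:
  P(Z=A)·p_A = 0.10 × 4.28823e-08 = 4.28823e-09
  P(Z=B)·p_B = 0.50 × 0.000156072 = 7.8036e-05
  P(Z=C)·p_C = 0.16 × 0.0655967 = 0.0104955
  P(Z=D)·p_D = 0.24 × 0.10653 = 0.0255672
Normaliser: 4.28823e-09 + 7.8036e-05 + 0.0104955 + 0.0255672 = 0.0361407
P(Component D | x) = 0.0255672 / 0.0361407 ≈ 0.707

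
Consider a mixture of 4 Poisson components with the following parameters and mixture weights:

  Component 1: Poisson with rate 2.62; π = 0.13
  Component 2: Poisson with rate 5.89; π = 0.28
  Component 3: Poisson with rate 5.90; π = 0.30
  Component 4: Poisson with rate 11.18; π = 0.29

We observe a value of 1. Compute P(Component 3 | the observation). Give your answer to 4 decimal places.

Apply Bayes' rule: the posterior for each component is proportional to its prior times its likelihood at x.
Evaluate each component's likelihood at the observed value:
  p_1 = e^(−2.62)·2.62^1/1! = 0.190744
  p_2 = e^(−5.89)·5.89^1/1! = 0.0162975
  p_3 = e^(−5.90)·5.90^1/1! = 0.0161627
  p_4 = e^(−11.18)·11.18^1/1! = 0.000155966
Weight by the priors:
  π_1·p_1 = 0.13 × 0.190744 = 0.0247967
  π_2·p_2 = 0.28 × 0.0162975 = 0.0045633
  π_3·p_3 = 0.30 × 0.0161627 = 0.00484882
  π_4·p_4 = 0.29 × 0.000155966 = 4.52301e-05
Marginal: 0.0247967 + 0.0045633 + 0.00484882 + 4.52301e-05 = 0.034254
P(Component 3 | x) = 0.00484882 / 0.034254 ≈ 0.1416

0.1416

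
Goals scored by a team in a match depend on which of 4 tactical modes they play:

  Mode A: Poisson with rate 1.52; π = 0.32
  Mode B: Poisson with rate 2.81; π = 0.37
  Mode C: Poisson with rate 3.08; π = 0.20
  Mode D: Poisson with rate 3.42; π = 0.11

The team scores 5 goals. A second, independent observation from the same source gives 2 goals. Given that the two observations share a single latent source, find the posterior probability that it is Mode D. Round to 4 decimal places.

0.1653

P(component k | x) = P(Z=k)·f_k(x) / marginal(x), where marginal(x) = Σ_j P(Z=j)·f_j(x).
Since both observations come from the same component, the likelihood for component k is f_k(x₁)·f_k(x₂).
  p_A = [0.014788] × [0.252656] = 0.00373627
  p_B = [0.0878988] × [0.237692] = 0.0208929
  p_C = [0.106156] × [0.217994] = 0.0231414
  p_D = [0.127545] × [0.191309] = 0.0244004
Unnormalised posteriors:
  P(Z=A)·p_A = 0.32 × 0.00373627 = 0.00119561
  P(Z=B)·p_B = 0.37 × 0.0208929 = 0.00773036
  P(Z=C)·p_C = 0.20 × 0.0231414 = 0.00462828
  P(Z=D)·p_D = 0.11 × 0.0244004 = 0.00268405
Sum: 0.00119561 + 0.00773036 + 0.00462828 + 0.00268405 = 0.0162383
Responsibility of Mode D: 0.00268405 / 0.0162383 ≈ 0.1653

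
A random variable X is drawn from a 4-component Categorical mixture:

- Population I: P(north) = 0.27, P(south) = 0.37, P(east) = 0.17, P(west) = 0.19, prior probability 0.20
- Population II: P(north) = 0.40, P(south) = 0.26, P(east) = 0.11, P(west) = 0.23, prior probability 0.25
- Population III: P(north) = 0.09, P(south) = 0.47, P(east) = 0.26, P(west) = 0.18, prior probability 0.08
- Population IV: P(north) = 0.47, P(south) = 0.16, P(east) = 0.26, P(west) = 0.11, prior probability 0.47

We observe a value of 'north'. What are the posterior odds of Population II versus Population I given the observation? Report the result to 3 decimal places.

Posterior odds = (w_i f_i(x)) / (w_j f_j(x)); the normalising sum cancels.
Component likelihoods at x = 'north':
  f_I = 0.27
  f_II = 0.4
  f_III = 0.09
  f_IV = 0.47
Odds = (0.25/0.20) × (0.4/0.27) = 1.25 × 1.48148 ≈ 1.852

1.852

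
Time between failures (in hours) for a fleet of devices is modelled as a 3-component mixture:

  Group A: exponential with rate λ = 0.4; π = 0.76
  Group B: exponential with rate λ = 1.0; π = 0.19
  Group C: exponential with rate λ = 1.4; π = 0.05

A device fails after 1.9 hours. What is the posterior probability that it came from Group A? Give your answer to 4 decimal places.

The responsibility of component k is P(Z=k) f_k(x) divided by Σ_j P(Z=j) f_j(x).
Exponential densities:
  f_A = 0.187067
  f_B = 0.149569
  f_C = 0.0979275
Unnormalised posteriors:
  P(Z=A)·f_A = 0.76 × 0.187067 = 0.142171
  P(Z=B)·f_B = 0.19 × 0.149569 = 0.028418
  P(Z=C)·f_C = 0.05 × 0.0979275 = 0.00489638
Sum: 0.142171 + 0.028418 + 0.00489638 = 0.175485
P(Group A | 1.9 hours) ≈ 0.8102

0.8102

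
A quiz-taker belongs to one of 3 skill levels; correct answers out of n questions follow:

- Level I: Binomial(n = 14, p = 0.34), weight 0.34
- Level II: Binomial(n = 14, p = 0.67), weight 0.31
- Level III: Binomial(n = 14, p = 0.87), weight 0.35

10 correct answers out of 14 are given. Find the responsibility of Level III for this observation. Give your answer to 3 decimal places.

0.267

Apply Bayes' rule: the posterior for each component is proportional to its prior times its likelihood at x.
Binomial probabilities:
  f_I = C(14,10)·0.34^10·0.66^4 = 1001·2.06438e-05·0.189747 = 0.00392102
  f_II = C(14,10)·0.67^10·0.33^4 = 1001·0.0182284·0.0118592 = 0.21639
  f_III = C(14,10)·0.87^10·0.13^4 = 1001·0.248423·0.00028561 = 0.0710232
Unnormalised posteriors:
  π_I·f_I = 0.34 × 0.00392102 = 0.00133315
  π_II·f_II = 0.31 × 0.21639 = 0.067081
  π_III·f_III = 0.35 × 0.0710232 = 0.0248581
Normaliser: 0.00133315 + 0.067081 + 0.0248581 = 0.0932723
So the posterior for Level III is 0.0248581 / 0.0932723 ≈ 0.267.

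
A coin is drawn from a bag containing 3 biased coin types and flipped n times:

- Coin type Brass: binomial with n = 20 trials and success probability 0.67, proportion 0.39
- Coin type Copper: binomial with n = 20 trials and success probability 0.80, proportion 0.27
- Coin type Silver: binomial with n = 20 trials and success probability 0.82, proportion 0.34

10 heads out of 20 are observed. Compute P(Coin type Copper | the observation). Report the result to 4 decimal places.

0.0262

Apply Bayes' rule: the posterior for each component is proportional to its prior times its likelihood at x.
Component likelihoods at x = 10 heads out of 20:
  p_Brass = 0.0515806
  p_Copper = 0.00203141
  p_Silver = 0.000906697
Prior × likelihood for each component:
  P(Z=Brass)·p_Brass = 0.39 × 0.0515806 = 0.0201164
  P(Z=Copper)·p_Copper = 0.27 × 0.00203141 = 0.000548482
  P(Z=Silver)·p_Silver = 0.34 × 0.000906697 = 0.000308277
Normaliser: 0.0201164 + 0.000548482 + 0.000308277 = 0.0209732
P(Coin type Copper | x) ≈ 0.0262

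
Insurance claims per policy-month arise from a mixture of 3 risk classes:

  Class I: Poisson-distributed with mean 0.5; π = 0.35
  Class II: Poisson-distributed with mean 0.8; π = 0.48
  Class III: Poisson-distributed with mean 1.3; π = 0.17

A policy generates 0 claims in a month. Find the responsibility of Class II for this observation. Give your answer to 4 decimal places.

P(component k | x) = w_k·f_k(x) / marginal(x), where marginal(x) = Σ_j w_j·f_j(x).
Poisson probabilities:
  f_I = 0.606531
  f_II = 0.449329
  f_III = 0.272532
Multiply by the mixture weights:
  w_I·f_I = 0.35 × 0.606531 = 0.212286
  w_II·f_II = 0.48 × 0.449329 = 0.215678
  w_III·f_III = 0.17 × 0.272532 = 0.0463304
Marginal: 0.212286 + 0.215678 + 0.0463304 = 0.474294
Responsibility of Class II: 0.215678 / 0.474294 ≈ 0.4547

0.4547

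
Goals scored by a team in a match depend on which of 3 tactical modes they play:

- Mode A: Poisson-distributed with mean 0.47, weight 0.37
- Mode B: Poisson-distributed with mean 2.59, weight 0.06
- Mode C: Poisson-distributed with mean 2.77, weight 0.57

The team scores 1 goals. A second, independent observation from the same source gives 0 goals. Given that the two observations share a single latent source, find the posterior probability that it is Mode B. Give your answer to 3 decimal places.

The responsibility of component k is π_k f_k(x) divided by Σ_j π_j f_j(x).
Since both observations come from the same component, the likelihood for component k is f_k(x₁)·f_k(x₂).
  f_A = [e^(−0.47)·0.47^1/1! = 0.293751] × [0.625002] = 0.183595
  f_B = [e^(−2.59)·2.59^1/1! = 0.194302] × [0.07502] = 0.0145765
  f_C = [e^(−2.77)·2.77^1/1! = 0.173574] × [0.062662] = 0.0108765
Multiply by the mixture weights:
  π_A·f_A = 0.37 × 0.183595 = 0.0679302
  π_B·f_B = 0.06 × 0.0145765 = 0.000874592
  π_C·f_C = 0.57 × 0.0108765 = 0.00619959
Denominator: 0.0679302 + 0.000874592 + 0.00619959 = 0.0750044
P(Mode B | data) = 0.000874592 / 0.0750044 ≈ 0.012

0.012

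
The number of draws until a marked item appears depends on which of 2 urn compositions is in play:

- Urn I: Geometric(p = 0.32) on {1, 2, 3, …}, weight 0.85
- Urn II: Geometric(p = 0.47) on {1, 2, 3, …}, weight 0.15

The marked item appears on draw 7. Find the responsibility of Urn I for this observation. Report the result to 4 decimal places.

0.9451

Apply Bayes' rule: the posterior for each component is proportional to its prior times its likelihood at x.
Component likelihoods at x = 7:
  f_I = 0.32·(1−0.32)^6 = 0.32·0.0988675 = 0.0316376
  f_II = 0.47·(1−0.47)^6 = 0.47·0.0221644 = 0.0104172
Prior × likelihood for each component:
  w_I·f_I = 0.85 × 0.0316376 = 0.026892
  w_II·f_II = 0.15 × 0.0104172 = 0.00156259
Marginal: 0.026892 + 0.00156259 = 0.0284545
So the posterior for Urn I is 0.026892 / 0.0284545 ≈ 0.9451.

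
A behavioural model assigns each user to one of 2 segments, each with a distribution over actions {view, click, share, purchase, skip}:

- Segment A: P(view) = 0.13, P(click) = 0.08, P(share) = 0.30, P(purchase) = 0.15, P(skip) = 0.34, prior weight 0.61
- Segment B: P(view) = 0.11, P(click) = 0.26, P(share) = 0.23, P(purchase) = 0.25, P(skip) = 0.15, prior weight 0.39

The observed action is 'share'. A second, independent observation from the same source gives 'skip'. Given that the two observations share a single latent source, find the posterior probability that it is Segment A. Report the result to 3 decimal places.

0.822

P(component k | x) = P(Z=k)·f_k(x) / marginal(x), where marginal(x) = Σ_j P(Z=j)·f_j(x).
Since both observations come from the same component, the likelihood for component k is f_k(x₁)·f_k(x₂).
  p_A = [P(share | comp) = 0.30] × [0.34] = 0.102
  p_B = [P(share | comp) = 0.23] × [0.15] = 0.0345
Multiply by the mixture weights:
  P(Z=A)·p_A = 0.61 × 0.102 = 0.06222
  P(Z=B)·p_B = 0.39 × 0.0345 = 0.013455
Denominator: 0.06222 + 0.013455 = 0.075675
So the posterior for Segment A is 0.06222 / 0.075675 ≈ 0.822.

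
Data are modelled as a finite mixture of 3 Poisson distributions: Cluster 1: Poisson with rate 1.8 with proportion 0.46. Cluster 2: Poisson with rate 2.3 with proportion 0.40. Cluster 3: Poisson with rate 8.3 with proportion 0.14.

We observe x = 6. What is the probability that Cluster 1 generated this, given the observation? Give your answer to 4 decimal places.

Apply Bayes' rule: the posterior for each component is proportional to its prior times its likelihood at x.
Poisson probabilities:
  L_1 = e^(−1.8)·1.8^6/6! = 0.00780859
  L_2 = e^(−2.3)·2.3^6/6! = 0.0206138
  L_3 = e^(−8.3)·8.3^6/6! = 0.112847
Weight by the priors:
  π_1·L_1 = 0.46 × 0.00780859 = 0.00359195
  π_2·L_2 = 0.40 × 0.0206138 = 0.0082455
  π_3·L_3 = 0.14 × 0.112847 = 0.0157986
Sum: 0.00359195 + 0.0082455 + 0.0157986 = 0.0276361
P(Cluster 1 | data) ≈ 0.1300

0.1300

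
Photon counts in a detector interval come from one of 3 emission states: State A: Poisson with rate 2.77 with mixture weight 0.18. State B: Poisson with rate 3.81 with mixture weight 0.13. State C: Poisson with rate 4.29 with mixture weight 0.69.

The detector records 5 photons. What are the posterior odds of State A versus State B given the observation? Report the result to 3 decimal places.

0.796

The posterior odds equal the prior odds times the likelihood ratio: (P(Z=i)/P(Z=j))·(f_i(x)/f_j(x)).
Component likelihoods at x = 5 photons:
  p_A = e^(−2.77)·2.77^5/5! = 0.0851573
  p_B = e^(−3.81)·3.81^5/5! = 0.148177
  p_C = e^(−4.29)·4.29^5/5! = 0.165952
0.0153283 / 0.019263 ≈ 0.796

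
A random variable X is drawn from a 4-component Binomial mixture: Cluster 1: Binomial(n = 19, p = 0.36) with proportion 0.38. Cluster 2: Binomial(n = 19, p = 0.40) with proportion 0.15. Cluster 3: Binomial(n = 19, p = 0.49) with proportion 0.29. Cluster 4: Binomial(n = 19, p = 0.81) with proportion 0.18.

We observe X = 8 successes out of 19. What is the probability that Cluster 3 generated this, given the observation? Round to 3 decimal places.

The responsibility of component k is π_k f_k(x) divided by Σ_j π_j f_j(x).
Component likelihoods at x = 8 successes out of 19:
  L_1 = C(19,8)·0.36^8·0.64^11 = 75582·0.000282111·0.0073787 = 0.157332
  L_2 = C(19,8)·0.40^8·0.60^11 = 75582·0.00065536·0.00362797 = 0.179706
  L_3 = C(19,8)·0.49^8·0.51^11 = 75582·0.00332329·0.000607116 = 0.152496
  L_4 = C(19,8)·0.81^8·0.19^11 = 75582·0.185302·1.1649e-08 = 0.00016315
Prior × likelihood for each component:
  π_1·L_1 = 0.38 × 0.157332 = 0.0597863
  π_2·L_2 = 0.15 × 0.179706 = 0.0269559
  π_3·L_3 = 0.29 × 0.152496 = 0.0442239
  π_4·L_4 = 0.18 × 0.00016315 = 2.93671e-05
Normaliser: 0.0597863 + 0.0269559 + 0.0442239 + 2.93671e-05 = 0.130995
Responsibility of Cluster 3: 0.0442239 / 0.130995 ≈ 0.338

0.338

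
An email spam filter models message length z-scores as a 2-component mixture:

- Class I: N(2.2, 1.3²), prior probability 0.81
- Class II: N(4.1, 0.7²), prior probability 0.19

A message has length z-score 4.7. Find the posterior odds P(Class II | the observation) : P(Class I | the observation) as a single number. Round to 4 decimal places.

1.9171

Posterior odds = (π_i f_i(x)) / (π_j f_j(x)); the normalising sum cancels.
Evaluate each component's likelihood at the observed value:
  L_I = (1/(1.3·√(2π)))·exp(−(4.7−2.2)²/(2·1.3²)) = 0.306879·exp(-1.84911) = 0.0482956
  L_II = (1/(0.7·√(2π)))·exp(−(4.7−4.1)²/(2·0.7²)) = 0.569918·exp(-0.36735) = 0.394707
0.0749944 / 0.0391194 ≈ 1.9171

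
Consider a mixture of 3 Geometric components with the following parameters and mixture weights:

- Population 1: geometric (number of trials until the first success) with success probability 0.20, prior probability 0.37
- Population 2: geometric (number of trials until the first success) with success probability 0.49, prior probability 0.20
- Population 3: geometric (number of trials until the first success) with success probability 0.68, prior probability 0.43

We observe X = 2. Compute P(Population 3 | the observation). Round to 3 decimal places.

0.461

P(component k | x) = π_k·f_k(x) / marginal(x), where marginal(x) = Σ_j π_j·f_j(x).
Evaluate each component's likelihood at the observed value:
  L_1 = 0.16
  L_2 = 0.2499
  L_3 = 0.2176
Weight by the priors:
  π_1·L_1 = 0.37 × 0.16 = 0.0592
  π_2·L_2 = 0.20 × 0.2499 = 0.04998
  π_3·L_3 = 0.43 × 0.2176 = 0.093568
Denominator: 0.0592 + 0.04998 + 0.093568 = 0.202748
So the posterior for Population 3 is 0.093568 / 0.202748 ≈ 0.461.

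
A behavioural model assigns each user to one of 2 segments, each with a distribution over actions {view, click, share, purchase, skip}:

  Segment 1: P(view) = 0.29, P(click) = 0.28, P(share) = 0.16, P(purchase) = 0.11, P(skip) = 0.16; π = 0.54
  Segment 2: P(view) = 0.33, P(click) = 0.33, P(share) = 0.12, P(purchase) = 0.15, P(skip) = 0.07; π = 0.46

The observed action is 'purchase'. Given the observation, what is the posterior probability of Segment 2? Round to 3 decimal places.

The responsibility of component k is π_k f_k(x) divided by Σ_j π_j f_j(x).
Evaluate each component's likelihood at the observed value:
  L_1 = 0.11
  L_2 = 0.15
Prior × likelihood for each component:
  π_1·L_1 = 0.54 × 0.11 = 0.0594
  π_2·L_2 = 0.46 × 0.15 = 0.069
Sum: 0.0594 + 0.069 = 0.1284
So the posterior for Segment 2 is 0.069 / 0.1284 ≈ 0.537.

0.537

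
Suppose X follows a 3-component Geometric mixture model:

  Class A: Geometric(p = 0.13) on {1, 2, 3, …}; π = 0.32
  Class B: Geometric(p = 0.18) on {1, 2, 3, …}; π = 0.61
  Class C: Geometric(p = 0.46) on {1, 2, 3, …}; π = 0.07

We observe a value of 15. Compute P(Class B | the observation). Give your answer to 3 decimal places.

Apply Bayes' rule: the posterior for each component is proportional to its prior times its likelihood at x.
Evaluate each component's likelihood at the observed value:
  f_A = 0.13·(1−0.13)^14 = 0.13·0.142321 = 0.0185018
  f_B = 0.18·(1−0.18)^14 = 0.18·0.0621432 = 0.0111858
  f_C = 0.46·(1−0.46)^14 = 0.46·0.000179272 = 8.24652e-05
Weight by the priors:
  P(Z=A)·f_A = 0.32 × 0.0185018 = 0.00592056
  P(Z=B)·f_B = 0.61 × 0.0111858 = 0.00682333
  P(Z=C)·f_C = 0.07 × 8.24652e-05 = 5.77256e-06
Normaliser: 0.00592056 + 0.00682333 + 5.77256e-06 = 0.0127497
P(Class B | 15) = 0.00682333 / 0.0127497 ≈ 0.535

0.535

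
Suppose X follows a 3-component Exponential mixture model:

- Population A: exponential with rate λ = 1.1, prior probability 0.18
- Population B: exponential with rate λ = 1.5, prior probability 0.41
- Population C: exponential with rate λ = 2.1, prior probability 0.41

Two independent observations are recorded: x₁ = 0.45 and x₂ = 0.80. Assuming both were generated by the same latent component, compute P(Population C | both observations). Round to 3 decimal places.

The responsibility of component k is π_k f_k(x) divided by Σ_j π_j f_j(x).
Since both observations come from the same component, the likelihood for component k is f_k(x₁)·f_k(x₂).
  f_A = [1.1·e^(−1.1·0.45) = 1.1·e^(−0.4950) = 0.670528] × [0.456261] = 0.305936
  f_B = [1.5·e^(−1.5·0.45) = 1.5·e^(−0.6750) = 0.763735] × [0.451791] = 0.345049
  f_C = [2.1·e^(−2.1·0.45) = 2.1·e^(−0.9450) = 0.816227] × [0.391385] = 0.319459
Unnormalised posteriors:
  π_A·f_A = 0.18 × 0.305936 = 0.0550685
  π_B·f_B = 0.41 × 0.345049 = 0.14147
  π_C·f_C = 0.41 × 0.319459 = 0.130978
Marginal: 0.0550685 + 0.14147 + 0.130978 = 0.327517
Responsibility of Population C: 0.130978 / 0.327517 ≈ 0.400

0.400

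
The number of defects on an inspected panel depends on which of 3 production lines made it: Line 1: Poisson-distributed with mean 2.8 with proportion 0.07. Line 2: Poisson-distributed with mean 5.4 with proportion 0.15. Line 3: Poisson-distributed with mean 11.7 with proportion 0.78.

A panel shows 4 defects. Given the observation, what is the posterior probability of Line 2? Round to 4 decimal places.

Posterior ∝ prior × likelihood, so P(k | x) ∝ π_k f_k(x); normalise over all components.
Poisson probabilities:
  L_1 = e^(−2.8)·2.8^4/4! = 0.155739
  L_2 = e^(−5.4)·5.4^4/4! = 0.16002
  L_3 = e^(−11.7)·11.7^4/4! = 0.0064757
Unnormalised posteriors:
  π_1·L_1 = 0.07 × 0.155739 = 0.0109017
  π_2·L_2 = 0.15 × 0.16002 = 0.024003
  π_3·L_3 = 0.78 × 0.0064757 = 0.00505105
Denominator: 0.0109017 + 0.024003 + 0.00505105 = 0.0399557
P(Line 2 | data) = 0.024003 / 0.0399557 ≈ 0.6007

0.6007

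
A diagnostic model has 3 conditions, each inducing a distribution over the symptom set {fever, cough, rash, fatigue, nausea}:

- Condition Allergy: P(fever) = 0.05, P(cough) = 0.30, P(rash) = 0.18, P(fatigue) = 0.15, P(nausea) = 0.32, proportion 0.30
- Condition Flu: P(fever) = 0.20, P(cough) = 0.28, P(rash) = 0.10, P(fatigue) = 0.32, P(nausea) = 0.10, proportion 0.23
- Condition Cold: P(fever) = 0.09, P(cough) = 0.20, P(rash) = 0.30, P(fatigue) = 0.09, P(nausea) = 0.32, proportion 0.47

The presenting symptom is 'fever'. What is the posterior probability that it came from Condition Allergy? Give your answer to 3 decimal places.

Posterior ∝ prior × likelihood, so P(k | x) ∝ w_k f_k(x); normalise over all components.
Evaluate each component's likelihood at the observed value:
  L_Allergy = 0.05
  L_Flu = 0.2
  L_Cold = 0.09
Unnormalised posteriors:
  w_Allergy·L_Allergy = 0.30 × 0.05 = 0.015
  w_Flu·L_Flu = 0.23 × 0.2 = 0.046
  w_Cold·L_Cold = 0.47 × 0.09 = 0.0423
Denominator: 0.015 + 0.046 + 0.0423 = 0.1033
Responsibility of Condition Allergy: 0.015 / 0.1033 ≈ 0.145

0.145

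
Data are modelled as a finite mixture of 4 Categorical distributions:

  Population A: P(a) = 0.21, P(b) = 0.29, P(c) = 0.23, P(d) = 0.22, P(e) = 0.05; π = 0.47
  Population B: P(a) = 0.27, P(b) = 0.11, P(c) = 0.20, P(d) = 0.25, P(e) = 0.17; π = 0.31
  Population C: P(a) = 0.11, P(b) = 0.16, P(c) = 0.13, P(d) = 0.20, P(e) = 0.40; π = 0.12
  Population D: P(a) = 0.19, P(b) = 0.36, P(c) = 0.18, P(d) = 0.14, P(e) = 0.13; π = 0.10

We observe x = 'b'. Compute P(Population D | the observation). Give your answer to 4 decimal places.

The responsibility of component k is P(Z=k) f_k(x) divided by Σ_j P(Z=j) f_j(x).
Categorical probabilities:
  p_A = 0.29
  p_B = 0.11
  p_C = 0.16
  p_D = 0.36
Multiply by the mixture weights:
  P(Z=A)·p_A = 0.47 × 0.29 = 0.1363
  P(Z=B)·p_B = 0.31 × 0.11 = 0.0341
  P(Z=C)·p_C = 0.12 × 0.16 = 0.0192
  P(Z=D)·p_D = 0.10 × 0.36 = 0.036
Sum: 0.1363 + 0.0341 + 0.0192 + 0.036 = 0.2256
Responsibility of Population D: 0.036 / 0.2256 ≈ 0.1596

0.1596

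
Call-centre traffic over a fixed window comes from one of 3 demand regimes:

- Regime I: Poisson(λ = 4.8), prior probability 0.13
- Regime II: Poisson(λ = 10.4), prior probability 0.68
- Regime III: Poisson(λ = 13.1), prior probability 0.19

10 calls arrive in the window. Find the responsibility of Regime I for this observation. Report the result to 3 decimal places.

P(component k | x) = π_k·f_k(x) / marginal(x), where marginal(x) = Σ_j π_j·f_j(x).
Evaluate each component's likelihood at the observed value:
  L_I = 0.0147243
  L_II = 0.124139
  L_III = 0.0838865
Unnormalised posteriors:
  π_I·L_I = 0.13 × 0.0147243 = 0.00191416
  π_II·L_II = 0.68 × 0.124139 = 0.0844144
  π_III·L_III = 0.19 × 0.0838865 = 0.0159384
Evidence: 0.00191416 + 0.0844144 + 0.0159384 = 0.102267
So the posterior for Regime I is 0.00191416 / 0.102267 ≈ 0.019.

0.019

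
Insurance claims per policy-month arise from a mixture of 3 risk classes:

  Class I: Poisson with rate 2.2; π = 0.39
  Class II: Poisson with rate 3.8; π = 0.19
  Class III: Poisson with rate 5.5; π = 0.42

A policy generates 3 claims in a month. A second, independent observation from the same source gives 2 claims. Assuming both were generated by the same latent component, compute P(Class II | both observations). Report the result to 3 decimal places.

0.211

The responsibility of component k is π_k f_k(x) divided by Σ_j π_j f_j(x).
Since both observations come from the same component, the likelihood for component k is f_k(x₁)·f_k(x₂).
  L_I = [0.196639] × [0.268144] = 0.0527274
  L_II = [0.204588] × [0.161517] = 0.0330445
  L_III = [0.113323] × [0.0618124] = 0.00700475
Unnormalised posteriors:
  π_I·L_I = 0.39 × 0.0527274 = 0.0205637
  π_II·L_II = 0.19 × 0.0330445 = 0.00627845
  π_III·L_III = 0.42 × 0.00700475 = 0.002942
Evidence: 0.0205637 + 0.00627845 + 0.002942 = 0.0297841
P(Class II | x₁, x₂) = 0.00627845 / 0.0297841 ≈ 0.211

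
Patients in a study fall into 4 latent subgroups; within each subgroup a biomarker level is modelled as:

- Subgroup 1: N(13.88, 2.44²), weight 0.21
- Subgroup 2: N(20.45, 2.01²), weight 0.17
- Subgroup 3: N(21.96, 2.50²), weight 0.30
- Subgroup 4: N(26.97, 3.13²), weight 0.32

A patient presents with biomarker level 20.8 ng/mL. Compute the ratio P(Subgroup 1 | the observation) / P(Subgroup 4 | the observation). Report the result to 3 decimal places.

The posterior odds equal the prior odds times the likelihood ratio: (w_i/w_j)·(f_i(x)/f_j(x)).
Normal densities:
  L_1 = 0.00293053
  L_2 = 0.195492
  L_3 = 0.143291
  L_4 = 0.018263
0.000615412 / 0.00584417 ≈ 0.105

0.105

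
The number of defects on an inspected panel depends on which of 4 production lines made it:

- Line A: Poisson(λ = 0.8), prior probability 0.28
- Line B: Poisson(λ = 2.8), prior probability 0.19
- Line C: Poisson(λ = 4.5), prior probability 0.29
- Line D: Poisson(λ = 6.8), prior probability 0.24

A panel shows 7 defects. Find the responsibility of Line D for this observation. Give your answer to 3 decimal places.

The responsibility of component k is w_k f_k(x) divided by Σ_j w_j f_j(x).
Component likelihoods at x = 7 defects:
  p_A = e^(−0.8)·0.8^7/7! = 1.86966e-05
  p_B = e^(−2.8)·2.8^7/7! = 0.0162799
  p_C = e^(−4.5)·4.5^7/7! = 0.0823629
  p_D = e^(−6.8)·6.8^7/7! = 0.148569
Multiply by the mixture weights:
  w_A·p_A = 0.28 × 1.86966e-05 = 5.23506e-06
  w_B·p_B = 0.19 × 0.0162799 = 0.00309318
  w_C·p_C = 0.29 × 0.0823629 = 0.0238853
  w_D·p_D = 0.24 × 0.148569 = 0.0356567
Denominator: 5.23506e-06 + 0.00309318 + 0.0238853 + 0.0356567 = 0.0626403
So the posterior for Line D is 0.0356567 / 0.0626403 ≈ 0.569.

0.569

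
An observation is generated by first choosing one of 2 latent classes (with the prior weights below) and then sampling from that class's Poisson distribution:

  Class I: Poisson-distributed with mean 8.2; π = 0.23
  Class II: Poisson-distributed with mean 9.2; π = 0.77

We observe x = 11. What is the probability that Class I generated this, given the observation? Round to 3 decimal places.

0.186

The responsibility of component k is π_k f_k(x) divided by Σ_j π_j f_j(x).
Evaluate each component's likelihood at the observed value:
  f_I = 0.07755
  f_II = 0.101158
Prior × likelihood for each component:
  π_I·f_I = 0.23 × 0.07755 = 0.0178365
  π_II·f_II = 0.77 × 0.101158 = 0.0778918
Normaliser: 0.0178365 + 0.0778918 = 0.0957283
So the posterior for Class I is 0.0178365 / 0.0957283 ≈ 0.186.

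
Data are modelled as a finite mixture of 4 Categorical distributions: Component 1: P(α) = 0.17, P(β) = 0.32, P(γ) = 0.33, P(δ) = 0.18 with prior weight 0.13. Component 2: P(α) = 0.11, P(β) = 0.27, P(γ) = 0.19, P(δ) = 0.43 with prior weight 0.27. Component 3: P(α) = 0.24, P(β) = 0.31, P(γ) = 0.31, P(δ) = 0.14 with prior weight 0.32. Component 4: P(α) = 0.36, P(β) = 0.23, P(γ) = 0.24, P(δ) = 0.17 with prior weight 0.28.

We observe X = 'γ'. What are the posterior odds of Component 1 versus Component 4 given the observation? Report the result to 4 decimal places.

0.6384

Only the two components matter; the odds are (π_i f_i(x)) / (π_j f_j(x)).
Component likelihoods at x = 'γ':
  L_1 = 0.33
  L_2 = 0.19
  L_3 = 0.31
  L_4 = 0.24
Posterior odds = (π_1·L_1) / (π_4·L_4) = (0.13·0.33) / (0.28·0.24) = 0.0429 / 0.0672 ≈ 0.6384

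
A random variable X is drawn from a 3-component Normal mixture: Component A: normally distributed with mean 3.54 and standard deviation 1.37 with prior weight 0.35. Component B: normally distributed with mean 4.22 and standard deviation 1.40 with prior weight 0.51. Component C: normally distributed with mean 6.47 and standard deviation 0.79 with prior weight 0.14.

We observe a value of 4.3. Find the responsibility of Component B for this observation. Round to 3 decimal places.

0.620

Posterior ∝ prior × likelihood, so P(k | x) ∝ w_k f_k(x); normalise over all components.
Evaluate each component's likelihood at the observed value:
  L_A = (1/(1.37·√(2π)))·exp(−(4.3−3.54)²/(2·1.37²)) = 0.291199·exp(-0.15387) = 0.249669
  L_B = (1/(1.40·√(2π)))·exp(−(4.3−4.22)²/(2·1.40²)) = 0.284959·exp(-0.00163) = 0.284494
  L_C = (1/(0.79·√(2π)))·exp(−(4.3−6.47)²/(2·0.79²)) = 0.504990·exp(-3.77255) = 0.0116114
Prior × likelihood for each component:
  w_A·L_A = 0.35 × 0.249669 = 0.0873841
  w_B·L_B = 0.51 × 0.284494 = 0.145092
  w_C·L_C = 0.14 × 0.0116114 = 0.00162559
Evidence: 0.0873841 + 0.145092 + 0.00162559 = 0.234102
P(Component B | data) = 0.145092 / 0.234102 ≈ 0.620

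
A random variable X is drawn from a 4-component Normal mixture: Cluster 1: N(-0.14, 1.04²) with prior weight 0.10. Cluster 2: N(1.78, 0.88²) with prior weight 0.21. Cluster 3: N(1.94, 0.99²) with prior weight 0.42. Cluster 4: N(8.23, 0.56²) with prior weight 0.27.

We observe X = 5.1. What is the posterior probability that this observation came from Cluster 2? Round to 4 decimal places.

0.0693

By Bayes' theorem, P(k | x) = π_k f_k(x) / Σ_j π_j f_j(x).
Evaluate each component's likelihood at the observed value:
  f_1 = 1.17857e-06
  f_2 = 0.000367848
  f_3 = 0.00247117
  f_4 = 1.17224e-07
Multiply by the mixture weights:
  π_1·f_1 = 0.10 × 1.17857e-06 = 1.17857e-07
  π_2·f_2 = 0.21 × 0.000367848 = 7.72481e-05
  π_3·f_3 = 0.42 × 0.00247117 = 0.00103789
  π_4·f_4 = 0.27 × 1.17224e-07 = 3.16505e-08
Denominator: 1.17857e-07 + 7.72481e-05 + 0.00103789 + 3.16505e-08 = 0.00111529
P(Cluster 2 | the observation) ≈ 0.0693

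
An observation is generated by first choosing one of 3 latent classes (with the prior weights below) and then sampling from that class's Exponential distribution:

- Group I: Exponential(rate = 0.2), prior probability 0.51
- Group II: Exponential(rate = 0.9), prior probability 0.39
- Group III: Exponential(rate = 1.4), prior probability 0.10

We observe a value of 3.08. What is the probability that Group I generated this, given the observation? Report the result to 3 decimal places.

Posterior ∝ prior × likelihood, so P(k | x) ∝ w_k f_k(x); normalise over all components.
Exponential densities:
  p_I = 0.2·e^(−0.2·3.08) = 0.2·e^(−0.6160) = 0.10802
  p_II = 0.9·e^(−0.9·3.08) = 0.9·e^(−2.7720) = 0.0562831
  p_III = 1.4·e^(−1.4·3.08) = 1.4·e^(−4.3120) = 0.0187694
Prior × likelihood for each component:
  w_I·p_I = 0.51 × 0.10802 = 0.0550903
  w_II·p_II = 0.39 × 0.0562831 = 0.0219504
  w_III·p_III = 0.10 × 0.0187694 = 0.00187694
Evidence: 0.0550903 + 0.0219504 + 0.00187694 = 0.0789176
P(Group I | x) = 0.0550903 / 0.0789176 ≈ 0.698

0.698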